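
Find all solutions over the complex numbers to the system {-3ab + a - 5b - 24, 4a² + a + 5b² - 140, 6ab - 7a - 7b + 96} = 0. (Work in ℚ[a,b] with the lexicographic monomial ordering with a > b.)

{(-4, 4)}

Compute a lex Gröbner basis by Buchberger's algorithm.
f_1 = -3ab + a - 5b - 24, LT = ab.
f_2 = 4a² + a + 5b² - 140, LT = a².
f_3 = 6ab - 7a - 7b + 96, LT = ab.

S(f_1,f_2): lcm = a²b. S = -⅓a² + 17/12ab + 8a - 5/4b³ + 35b.
  leading term a²: subtract (-1/12)·f_2 from -⅓a² + 17/12ab + 8a - 5/4b³ + 35b → 17/12ab + 97/12a - 5/4b³ + 5/12b² + 35b - 35/3
  leading term ab: subtract (-17/36)·f_1 from 17/12ab + 97/12a - 5/4b³ + 5/12b² + 35b - 35/3 → 77/9a - 5/4b³ + 5/12b² + 1175/36b - 23
  leading term a: no divisor's leading term divides it; move 77/9a to the remainder.
  leading term b³: no divisor's leading term divides it; move -5/4b³ to the remainder.
  leading term b²: no divisor's leading term divides it; move 5/12b² to the remainder.
  leading term b: no divisor's leading term divides it; move 1175/36b to the remainder.
  leading term 1: no divisor's leading term divides it; move -23 to the remainder.
  remainder 77/9a - 5/4b³ + 5/12b² + 1175/36b - 23 ≠ 0; add h_4 = 77/9a - 5/4b³ + 5/12b² + 1175/36b - 23 to the basis.

S(f_1,f_3): lcm = ab. S = ⅚a + 17/6b - 8.
  leading term a: subtract (15/154)·h_4 from ⅚a + 17/6b - 8 → 75/616b³ - 25/616b² - 213/616b - 887/154
  leading term b³: no divisor's leading term divides it; move 75/616b³ to the remainder.
  leading term b²: no divisor's leading term divides it; move -25/616b² to the remainder.
  leading term b: no divisor's leading term divides it; move -213/616b to the remainder.
  leading term 1: no divisor's leading term divides it; move -887/154 to the remainder.
  remainder 75/616b³ - 25/616b² - 213/616b - 887/154 ≠ 0; add h_5 = 75/616b³ - 25/616b² - 213/616b - 887/154 to the basis.

S(f_2,f_3): lcm = a²b. S = 7/6a² + 17/12ab - 16a + 5/4b³ - 35b.
  leading term a²: subtract (7/24)·f_2 from 7/6a² + 17/12ab - 16a + 5/4b³ - 35b → 17/12ab - 391/24a + 5/4b³ - 35/24b² - 35b + 245/6
  leading term ab: subtract (-17/36)·f_1 from 17/12ab - 391/24a + 5/4b³ - 35/24b² - 35b + 245/6 → -1139/72a + 5/4b³ - 35/24b² - 1345/36b + 59/2
  leading term a: subtract (-1139/616)·h_4 from -1139/72a + 5/4b³ - 35/24b² - 1345/36b + 59/2 → -2615/2464b³ - 1695/2464b² + 56645/2464b - 8025/616
  leading term b³: subtract (-523/60)·h_5 from -2615/2464b³ - 1695/2464b² + 56645/2464b - 8025/616 → -25/24b² + 799/40b - 1897/30
  leading term b²: no divisor's leading term divides it; move -25/24b² to the remainder.
  leading term b: no divisor's leading term divides it; move 799/40b to the remainder.
  leading term 1: no divisor's leading term divides it; move -1897/30 to the remainder.
  remainder -25/24b² + 799/40b - 1897/30 ≠ 0; add h_6 = -25/24b² + 799/40b - 1897/30 to the basis.

S(f_1,h_4): lcm = ab. S = -⅓a + 45/308b⁴ - 15/308b³ - 1175/308b² + 1006/231b + 8.
  leading term a: subtract (-3/77)·h_4 from -⅓a + 45/308b⁴ - 15/308b³ - 1175/308b² + 1006/231b + 8 → 45/308b⁴ - 15/154b³ - 585/154b² + 1733/308b + 547/77
  leading term b⁴: subtract (6/5b)·h_5 from 45/308b⁴ - 15/154b³ - 585/154b² + 1733/308b + 547/77 → -15/308b³ - 5211/1540b² + 19309/1540b + 547/77
  leading term b³: subtract (-⅖)·h_5 from -15/308b³ - 5211/1540b² + 19309/1540b + 547/77 → -17/5b² + 62/5b + 24/5
  leading term b²: subtract (408/125)·h_6 from -17/5b² + 62/5b + 24/5 → -32999/625b + 131996/625
  leading term b: no divisor's leading term divides it; move -32999/625b to the remainder.
  leading term 1: no divisor's leading term divides it; move 131996/625 to the remainder.
  remainder -32999/625b + 131996/625 ≠ 0; add h_7 = -32999/625b + 131996/625 to the basis.

The other S-polynomials (S(f_2,h_4), S(f_3,h_4), S(f_1,h_5), S(f_2,h_5), S(f_3,h_5), S(h_4,h_5), S(f_1,h_6), S(f_2,h_6), S(f_3,h_6), S(h_4,h_6), S(h_5,h_6), S(f_1,h_7), S(f_2,h_7), S(f_3,h_7), S(h_4,h_7), S(h_5,h_7), S(h_6,h_7)) all reduce to 0 modulo the current basis, so we have a Gröbner basis.
Inter-reduce: drop elements whose leading term is divisible by another's, tail-reduce, and make monic.
Reduced Gröbner basis: {a + 4, b - 4}.

From the last basis element, b - 4 = 0, so b takes values in {4}. Each choice, substituted upward through the basis, yields the corresponding point(s) of the solution set.
  b = 4: the earlier basis element becomes a + 4 = 0, giving a = -4 — point (-4, 4).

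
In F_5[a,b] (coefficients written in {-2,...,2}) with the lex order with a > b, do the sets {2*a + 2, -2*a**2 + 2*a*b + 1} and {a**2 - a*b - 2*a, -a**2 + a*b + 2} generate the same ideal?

For a fixed monomial order, each ideal has a unique reduced Gröbner basis; comparing bases decides equality.
Buchberger on the first generating set:
f_1 = 2*a + 2, LT = a.
f_2 = -2*a**2 + 2*a*b + 1, LT = a**2.

S(f_1,f_2): lcm = a**2. S = a*b + a - 2.
  leading term a*b: subtract (-2*b)·f_1 from a*b + a - 2 → a - b - 2
  leading term a: subtract (-2)·f_1 from a - b - 2 → -b + 2
  leading term b: no divisor's leading term divides it; move -b to the remainder.
  leading term 1: no divisor's leading term divides it; move 2 to the remainder.
  remainder -b + 2 ≠ 0; add g_3 = -b + 2 to the basis.

The other S-polynomials (S(f_1,g_3), S(f_2,g_3)) all reduce to 0 modulo the current basis, so we have a Gröbner basis.
Inter-reduce: drop elements whose leading term is divisible by another's, tail-reduce, and make monic.
Reduced Gröbner basis: {a + 1, b - 2}.

Buchberger on the second generating set:
h_1 = a**2 - a*b - 2*a, LT = a**2.
h_2 = -a**2 + a*b + 2, LT = a**2.

S(h_1,h_2): lcm = a**2. S = -2*a + 2.
  leading term a: no divisor's leading term divides it; move -2*a to the remainder.
  leading term 1: no divisor's leading term divides it; move 2 to the remainder.
  remainder -2*a + 2 ≠ 0; add k_3 = -2*a + 2 to the basis.

S(h_1,k_3): lcm = a**2. S = -a*b - a.
  leading term a*b: subtract (-2*b)·k_3 from -a*b - a → -a - b
  leading term a: subtract (-2)·k_3 from -a - b → -b - 1
  leading term b: no divisor's leading term divides it; move -b to the remainder.
  leading term 1: no divisor's leading term divides it; move -1 to the remainder.
  remainder -b - 1 ≠ 0; add k_4 = -b - 1 to the basis.

The other S-polynomials (S(h_2,k_3), S(h_1,k_4), S(h_2,k_4), S(k_3,k_4)) all reduce to 0 modulo the current basis, so we have a Gröbner basis.
Inter-reduce: drop elements whose leading term is divisible by another's, tail-reduce, and make monic.
Reduced Gröbner basis: {a - 1, b + 1}.

These differ, so the ideals are not equal.

No, the ideals differ.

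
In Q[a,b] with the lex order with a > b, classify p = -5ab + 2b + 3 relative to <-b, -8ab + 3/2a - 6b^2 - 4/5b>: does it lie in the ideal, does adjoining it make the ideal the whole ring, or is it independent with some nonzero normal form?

First compute the reduced Gröbner basis of I by Buchberger's algorithm.
f_1 = -b, LT = b.
f_2 = -8ab + 3/2a - 6b^2 - 4/5b, LT = ab.

S(f_1,f_2): lcm = ab. S = 3/16a - 3/4b^2 - 1/10b.
  leading term a: no divisor's leading term divides it; move 3/16a to the remainder.
  leading term b^2: subtract (3/4b)·f_1 from -3/4b^2 - 1/10b → -1/10b
  leading term b: subtract (1/10)·f_1 from -1/10b → 0
  remainder 3/16a ≠ 0; add h_3 = 3/16a to the basis.

S(f_1,h_3): leading monomials are coprime, so the S-polynomial reduces to 0 (Buchberger's first criterion).
S(f_2,h_3): lcm = ab. S = -3/16a + 3/4b^2 + 1/10b.
  leading term a: subtract (-1)·h_3 from -3/16a + 3/4b^2 + 1/10b → 3/4b^2 + 1/10b
  leading term b^2: subtract (-3/4b)·f_1 from 3/4b^2 + 1/10b → 1/10b
  leading term b: subtract (-1/10)·f_1 from 1/10b → 0
  remainder 0.

Every S-polynomial of the final basis reduces to 0, so we have a Gröbner basis.
Inter-reduce: drop elements whose leading term is divisible by another's, tail-reduce, and make monic.
Reduced Gröbner basis: {a, b}.
Label its elements g_1 = a, g_2 = b.

Reduce p = -5ab + 2b + 3 modulo G:
  leading term ab: subtract (-5b)·g_1 from -5ab + 2b + 3 → 2b + 3
  leading term b: subtract (2)·g_2 from 2b + 3 → 3
  leading term 1: no divisor's leading term divides it; move 3 to the remainder.
  normal form = 3.
The normal form is nonzero, so p ∉ I. Since p minus its normal form lies in I, I + (p) = I + (r) where r = 3; decide whether this ideal is the whole ring.
Here r = 3 is a nonzero constant, hence a unit: 1 ∈ I + (p), the Gröbner basis of I + (p) is {1}, and the enlarged system has no common solution — adjoining p is inconsistent.

Ideal membership is decidable via reduction modulo a Gröbner basis.

Adjoining -5ab + 2b + 3 makes the ideal the whole ring: the system is inconsistent.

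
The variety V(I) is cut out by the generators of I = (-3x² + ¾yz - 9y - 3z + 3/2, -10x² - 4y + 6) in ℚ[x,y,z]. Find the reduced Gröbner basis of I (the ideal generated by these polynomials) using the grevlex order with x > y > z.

G = {x² + ⅖y - ⅗, yz - 52/5y - 4z - ⅖}

f_1 = -3x² + ¾yz - 9y - 3z + 3/2, LT = x².
f_2 = -10x² - 4y + 6, LT = x².

S(f_1,f_2): lcm = x². S = -¼yz + 13/5y + z + 1/10.
  leading term yz: no divisor's leading term divides it; move -¼yz to the remainder.
  leading term y: no divisor's leading term divides it; move 13/5y to the remainder.
  leading term z: no divisor's leading term divides it; move z to the remainder.
  leading term 1: no divisor's leading term divides it; move 1/10 to the remainder.
  remainder -¼yz + 13/5y + z + 1/10 ≠ 0; add g_3 = -¼yz + 13/5y + z + 1/10 to the basis.

The other S-polynomials (S(f_1,g_3), S(f_2,g_3)) all reduce to 0 modulo the current basis, so we have a Gröbner basis.
Inter-reduce: drop elements whose leading term is divisible by another's, tail-reduce, and make monic.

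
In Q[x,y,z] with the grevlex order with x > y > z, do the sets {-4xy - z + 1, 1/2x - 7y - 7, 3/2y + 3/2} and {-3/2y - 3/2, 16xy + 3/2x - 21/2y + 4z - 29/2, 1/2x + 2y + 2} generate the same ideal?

Yes, the ideals are equal.

Since reduced Gröbner bases are canonical representatives of ideals under a given ordering, it suffices to compute and compare them.
Buchberger on the first generating set:
f_1 = -4xy - z + 1, LT = xy.
f_2 = 1/2x - 7y - 7, LT = x.
f_3 = 3/2y + 3/2, LT = y.

S(f_1,f_2): lcm = xy. S = 14y^2 + 14y + 1/4z - 1/4.
  leading term y^2: subtract (28/3y)·f_3 from 14y^2 + 14y + 1/4z - 1/4 → 1/4z - 1/4
  leading term z: no divisor's leading term divides it; move 1/4z to the remainder.
  leading term 1: no divisor's leading term divides it; move -1/4 to the remainder.
  remainder 1/4z - 1/4 ≠ 0; add g_4 = 1/4z - 1/4 to the basis.

The other S-polynomials (S(f_1,f_3), S(f_2,f_3), S(f_1,g_4), S(f_2,g_4), S(f_3,g_4)) all reduce to 0 modulo the current basis, so we have a Gröbner basis.
Inter-reduce: drop elements whose leading term is divisible by another's, tail-reduce, and make monic.
Reduced Gröbner basis: {x, y + 1, z - 1}.

Buchberger on the second generating set:
h_1 = -3/2y - 3/2, LT = y.
h_2 = 16xy + 3/2x - 21/2y + 4z - 29/2, LT = xy.
h_3 = 1/2x + 2y + 2, LT = x.

S(h_1,h_2): lcm = xy. S = 29/32x + 21/32y - 1/4z + 29/32.
  leading term x: subtract (29/16)·h_3 from 29/32x + 21/32y - 1/4z + 29/32 → -95/32y - 1/4z - 87/32
  leading term y: subtract (95/48)·h_1 from -95/32y - 1/4z - 87/32 → -1/4z + 1/4
  leading term z: no divisor's leading term divides it; move -1/4z to the remainder.
  leading term 1: no divisor's leading term divides it; move 1/4 to the remainder.
  remainder -1/4z + 1/4 ≠ 0; add k_4 = -1/4z + 1/4 to the basis.

The other S-polynomials (S(h_1,h_3), S(h_2,h_3), S(h_1,k_4), S(h_2,k_4), S(h_3,k_4)) all reduce to 0 modulo the current basis, so we have a Gröbner basis.
Inter-reduce: drop elements whose leading term is divisible by another's, tail-reduce, and make monic.
Reduced Gröbner basis: {x, y + 1, z - 1}.

Same reduced basis, so the two generating sets span the same ideal.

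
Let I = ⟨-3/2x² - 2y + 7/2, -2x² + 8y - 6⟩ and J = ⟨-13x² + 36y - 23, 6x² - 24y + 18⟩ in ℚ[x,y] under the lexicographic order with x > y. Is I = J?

Equality of ideals is decidable: compute both reduced Gröbner bases (unique for the ordering) and check whether they agree.
Buchberger on the first generating set:
f_1 = -3/2x² - 2y + 7/2, LT = x².
f_2 = -2x² + 8y - 6, LT = x².

S(f_1,f_2): lcm = x². S = 16/3y - 16/3.
  reduce S modulo (f_1, f_2):
  remainder 16/3y - 16/3 ≠ 0; add g_3 = 16/3y - 16/3 to the basis.

The other S-polynomials (S(f_1,g_3), S(f_2,g_3)) all reduce to 0 modulo the current basis, so we have a Gröbner basis.
Inter-reduce: drop elements whose leading term is divisible by another's, tail-reduce, and make monic.
Reduced Gröbner basis: {x² - 1, y - 1}.

Buchberger on the second generating set:
h_1 = -13x² + 36y - 23, LT = x².
h_2 = 6x² - 24y + 18, LT = x².

S(h_1,h_2): lcm = x². S = 16/13y - 16/13.
  reduce S modulo (h_1, h_2):
  remainder 16/13y - 16/13 ≠ 0; add k_3 = 16/13y - 16/13 to the basis.

The other S-polynomials (S(h_1,k_3), S(h_2,k_3)) all reduce to 0 modulo the current basis, so we have a Gröbner basis.
Inter-reduce: drop elements whose leading term is divisible by another's, tail-reduce, and make monic.
Reduced Gröbner basis: {x² - 1, y - 1}.

These coincide, so the ideals are equal.

Yes, the ideals are equal.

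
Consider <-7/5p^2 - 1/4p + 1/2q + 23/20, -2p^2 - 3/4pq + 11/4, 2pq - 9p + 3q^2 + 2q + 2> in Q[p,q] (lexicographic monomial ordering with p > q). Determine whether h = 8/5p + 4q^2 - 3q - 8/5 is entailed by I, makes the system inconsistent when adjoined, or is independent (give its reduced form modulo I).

Adjoining 8/5p + 4q^2 - 3q - 8/5 makes the ideal the whole ring: the system is inconsistent.

First compute the reduced Gröbner basis of I by Buchberger's algorithm.
f_1 = -7/5p^2 - 1/4p + 1/2q + 23/20, LT = p^2.
f_2 = -2p^2 - 3/4pq + 11/4, LT = p^2.
f_3 = 2pq - 9p + 3q^2 + 2q + 2, LT = pq.

S(f_1,f_2): lcm = p^2. S = -3/8pq + 5/28p - 5/14q + 31/56.
  leading term pq: subtract (-3/16)·f_3 from -3/8pq + 5/28p - 5/14q + 31/56 → -169/112p + 9/16q^2 + 1/56q + 13/14
  leading term p: no divisor's leading term divides it; move -169/112p to the remainder.
  leading term q^2: no divisor's leading term divides it; move 9/16q^2 to the remainder.
  leading term q: no divisor's leading term divides it; move 1/56q to the remainder.
  leading term 1: no divisor's leading term divides it; move 13/14 to the remainder.
  remainder -169/112p + 9/16q^2 + 1/56q + 13/14 ≠ 0; add k_4 = -169/112p + 9/16q^2 + 1/56q + 13/14 to the basis.

S(f_1,f_3): lcm = p^2q. S = 9/2p^2 - 3/2pq^2 - 23/28pq - p - 5/14q^2 - 23/28q.
  leading term p^2: subtract (-45/14)·f_1 from 9/2p^2 - 3/2pq^2 - 23/28pq - p - 5/14q^2 - 23/28q → -3/2pq^2 - 23/28pq - 101/56p - 5/14q^2 + 11/14q + 207/56
  leading term pq^2: subtract (-3/4q)·f_3 from -3/2pq^2 - 23/28pq - 101/56p - 5/14q^2 + 11/14q + 207/56 → -53/7pq - 101/56p + 9/4q^3 + 8/7q^2 + 16/7q + 207/56
  leading term pq: subtract (-53/14)·f_3 from -53/7pq - 101/56p + 9/4q^3 + 8/7q^2 + 16/7q + 207/56 → -287/8p + 9/4q^3 + 25/2q^2 + 69/7q + 631/56
  leading term p: subtract (4018/169)·k_4 from -287/8p + 9/4q^3 + 25/2q^2 + 69/7q + 631/56 → 9/4q^3 - 1181/1352q^2 + 44635/4732q - 7869/728
  leading term q^3: no divisor's leading term divides it; move 9/4q^3 to the remainder.
  leading term q^2: no divisor's leading term divides it; move -1181/1352q^2 to the remainder.
  leading term q: no divisor's leading term divides it; move 44635/4732q to the remainder.
  leading term 1: no divisor's leading term divides it; move -7869/728 to the remainder.
  remainder 9/4q^3 - 1181/1352q^2 + 44635/4732q - 7869/728 ≠ 0; add k_5 = 9/4q^3 - 1181/1352q^2 + 44635/4732q - 7869/728 to the basis.

S(f_2,f_3): lcm = p^2q. S = 9/2p^2 - 9/8pq^2 - pq - p - 11/8q.
  leading term p^2: subtract (-45/14)·f_1 from 9/2p^2 - 9/8pq^2 - pq - p - 11/8q → -9/8pq^2 - pq - 101/56p + 13/56q + 207/56
  leading term pq^2: subtract (-9/16q)·f_3 from -9/8pq^2 - pq - 101/56p + 13/56q + 207/56 → -97/16pq - 101/56p + 27/16q^3 + 9/8q^2 + 19/14q + 207/56
  leading term pq: subtract (-97/32)·f_3 from -97/16pq - 101/56p + 27/16q^3 + 9/8q^2 + 19/14q + 207/56 → -6515/224p + 27/16q^3 + 327/32q^2 + 831/112q + 1093/112
  leading term p: subtract (6515/338)·k_4 from -6515/224p + 27/16q^3 + 327/32q^2 + 831/112q + 1093/112 → 27/16q^3 - 843/1352q^2 + 4783/676q - 1693/208
  leading term q^3: subtract (3/4)·k_5 from 27/16q^3 - 843/1352q^2 + 4783/676q - 1693/208 → 171/5408q^2 + 19/18928q - 95/2912
  leading term q^2: no divisor's leading term divides it; move 171/5408q^2 to the remainder.
  leading term q: no divisor's leading term divides it; move 19/18928q to the remainder.
  leading term 1: no divisor's leading term divides it; move -95/2912 to the remainder.
  remainder 171/5408q^2 + 19/18928q - 95/2912 ≠ 0; add k_6 = 171/5408q^2 + 19/18928q - 95/2912 to the basis.

S(f_1,k_4): lcm = p^2. S = 63/169pq^2 + 2/169pq + 289/364p - 5/14q - 23/28.
  leading term pq^2: subtract (63/338q)·f_3 from 63/169pq^2 + 2/169pq + 289/364p - 5/14q - 23/28 → 571/338pq + 289/364p - 189/338q^3 - 63/169q^2 - 1727/2366q - 23/28
  leading term pq: subtract (571/676)·f_3 from 571/338pq + 289/364p - 189/338q^3 - 63/169q^2 - 1727/2366q - 23/28 → 19865/2366p - 189/338q^3 - 1965/676q^2 - 2862/1183q - 11881/4732
  leading term p: subtract (-158920/28561)·k_4 from 19865/2366p - 189/338q^3 - 1965/676q^2 - 2862/1183q - 11881/4732 → -189/338q^3 + 25485/114244q^2 - 66259/28561q + 23341/8788
  leading term q^3: subtract (-42/169)·k_5 from -189/338q^3 + 25485/114244q^2 - 66259/28561q + 23341/8788 → 171/28561q^2 + 1387/57122q - 133/4394
  leading term q^2: subtract (32/169)·k_6 from 171/28561q^2 + 1387/57122q - 133/4394 → 57/2366q - 57/2366
  leading term q: no divisor's leading term divides it; move 57/2366q to the remainder.
  leading term 1: no divisor's leading term divides it; move -57/2366 to the remainder.
  remainder 57/2366q - 57/2366 ≠ 0; add k_7 = 57/2366q - 57/2366 to the basis.

The other S-polynomials (S(f_2,k_4), S(f_3,k_4), S(f_1,k_5), S(f_2,k_5), S(f_3,k_5), S(k_4,k_5), S(f_1,k_6), S(f_2,k_6), S(f_3,k_6), S(k_4,k_6), S(k_5,k_6), S(f_1,k_7), S(f_2,k_7), S(f_3,k_7), S(k_4,k_7), S(k_5,k_7), S(k_6,k_7)) all reduce to 0 modulo the current basis, so we have a Gröbner basis.
Inter-reduce: drop elements whose leading term is divisible by another's, tail-reduce, and make monic.
Reduced Gröbner basis: {p - 1, q - 1}.
Label its elements g_1 = p - 1, g_2 = q - 1.

Reduce h = 8/5p + 4q^2 - 3q - 8/5 modulo G:
  leading term p: subtract (8/5)·g_1 from 8/5p + 4q^2 - 3q - 8/5 → 4q^2 - 3q
  leading term q^2: subtract (4q)·g_2 from 4q^2 - 3q → q
  leading term q: subtract (1)·g_2 from q → 1
  leading term 1: no divisor's leading term divides it; move 1 to the remainder.
  normal form = 1.
The normal form is nonzero, so h ∉ I. Since h minus its normal form lies in I, I + (h) = I + (r) where r = 1; decide whether this ideal is the whole ring.
Here r = 1 is a nonzero constant, hence a unit: 1 ∈ I + (h), the Gröbner basis of I + (h) is {1}, and the enlarged system has no common solution — adjoining h is inconsistent.

Ideal membership is decidable via reduction modulo a Gröbner basis.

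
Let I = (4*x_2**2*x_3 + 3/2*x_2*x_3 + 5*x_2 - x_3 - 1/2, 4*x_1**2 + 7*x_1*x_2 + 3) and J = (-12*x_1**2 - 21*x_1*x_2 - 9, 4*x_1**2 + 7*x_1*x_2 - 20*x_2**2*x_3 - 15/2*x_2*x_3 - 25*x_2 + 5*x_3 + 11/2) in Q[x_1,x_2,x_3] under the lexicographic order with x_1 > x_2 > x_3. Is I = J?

For a fixed monomial order, each ideal has a unique reduced Gröbner basis; comparing bases decides equality.
Buchberger on the first generating set:
f_1 = 4*x_2**2*x_3 + 3/2*x_2*x_3 + 5*x_2 - x_3 - 1/2, LT = x_2**2*x_3.
f_2 = 4*x_1**2 + 7*x_1*x_2 + 3, LT = x_1**2.

S(f_1,f_2): leading monomials are coprime, so the S-polynomial reduces to 0 (Buchberger's first criterion).
Every S-polynomial of the final basis reduces to 0, so we have a Gröbner basis.
Inter-reduce: drop elements whose leading term is divisible by another's, tail-reduce, and make monic.
Reduced Gröbner basis: {x_1**2 + 7/4*x_1*x_2 + 3/4, x_2**2*x_3 + 3/8*x_2*x_3 + 5/4*x_2 - 1/4*x_3 - 1/8}.

Buchberger on the second generating set:
h_1 = -12*x_1**2 - 21*x_1*x_2 - 9, LT = x_1**2.
h_2 = 4*x_1**2 + 7*x_1*x_2 - 20*x_2**2*x_3 - 15/2*x_2*x_3 - 25*x_2 + 5*x_3 + 11/2, LT = x_1**2.

S(h_1,h_2): lcm = x_1**2. S = 5*x_2**2*x_3 + 15/8*x_2*x_3 + 25/4*x_2 - 5/4*x_3 - 5/8.
  leading term x_2**2*x_3: no divisor's leading term divides it; move 5*x_2**2*x_3 to the remainder.
  leading term x_2*x_3: no divisor's leading term divides it; move 15/8*x_2*x_3 to the remainder.
  leading term x_2: no divisor's leading term divides it; move 25/4*x_2 to the remainder.
  leading term x_3: no divisor's leading term divides it; move -5/4*x_3 to the remainder.
  leading term 1: no divisor's leading term divides it; move -5/8 to the remainder.
  remainder 5*x_2**2*x_3 + 15/8*x_2*x_3 + 25/4*x_2 - 5/4*x_3 - 5/8 ≠ 0; add k_3 = 5*x_2**2*x_3 + 15/8*x_2*x_3 + 25/4*x_2 - 5/4*x_3 - 5/8 to the basis.

S(h_1,k_3): leading monomials are coprime, so the S-polynomial reduces to 0 (Buchberger's first criterion).
S(h_2,k_3): leading monomials are coprime, so the S-polynomial reduces to 0 (Buchberger's first criterion).
Every S-polynomial of the final basis reduces to 0, so we have a Gröbner basis.
Inter-reduce: drop elements whose leading term is divisible by another's, tail-reduce, and make monic.
Reduced Gröbner basis: {x_1**2 + 7/4*x_1*x_2 + 3/4, x_2**2*x_3 + 3/8*x_2*x_3 + 5/4*x_2 - 1/4*x_3 - 1/8}.

These coincide, so the ideals are equal.

Yes, the ideals are equal.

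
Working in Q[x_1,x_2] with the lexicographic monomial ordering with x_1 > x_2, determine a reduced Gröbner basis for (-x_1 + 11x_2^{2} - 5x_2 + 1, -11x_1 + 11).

G = {x_1 - 1, x_2^{2} - \tfrac{5}{11}x_2}

f_1 = -x_1 + 11x_2^{2} - 5x_2 + 1, LT = x_1.
f_2 = -11x_1 + 11, LT = x_1.

S(f_1,f_2): lcm = x_1. S = -11x_2^{2} + 5x_2.
  leading term x_2^{2}: no divisor's leading term divides it; move -11x_2^{2} to the remainder.
  leading term x_2: no divisor's leading term divides it; move 5x_2 to the remainder.
  remainder -11x_2^{2} + 5x_2 ≠ 0; add g_3 = -11x_2^{2} + 5x_2 to the basis.

The other S-polynomials (S(f_1,g_3), S(f_2,g_3)) all reduce to 0 modulo the current basis, so we have a Gröbner basis.
Inter-reduce: drop elements whose leading term is divisible by another's, tail-reduce, and make monic.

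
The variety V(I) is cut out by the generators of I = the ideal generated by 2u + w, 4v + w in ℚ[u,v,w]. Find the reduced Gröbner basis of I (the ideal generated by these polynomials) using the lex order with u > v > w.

G = {u + ½w, v + ¼w}

Buchberger's algorithm terminates because the ascending chain of leading-term ideals stabilizes.

f_1 = 2u + w, LT = u.
f_2 = 4v + w, LT = v.

The S-polynomials (S(f_1,f_2)) all reduce to 0 modulo the current basis, so we have a Gröbner basis.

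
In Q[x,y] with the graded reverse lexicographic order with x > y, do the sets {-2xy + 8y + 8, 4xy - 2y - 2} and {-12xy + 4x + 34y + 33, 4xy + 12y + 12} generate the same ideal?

Equality of ideals is decidable: compute both reduced Gröbner bases (unique for the ordering) and check whether they agree.
Buchberger on the first generating set:
f_1 = -2xy + 8y + 8, LT = xy.
f_2 = 4xy - 2y - 2, LT = xy.

S(f_1,f_2): lcm = xy. S = -7/2y - 7/2.
  leading term y: no divisor's leading term divides it; move -7/2y to the remainder.
  leading term 1: no divisor's leading term divides it; move -7/2 to the remainder.
  remainder -7/2y - 7/2 ≠ 0; add g_3 = -7/2y - 7/2 to the basis.

S(f_1,g_3): lcm = xy. S = -x - 4y - 4.
  leading term x: no divisor's leading term divides it; move -x to the remainder.
  leading term y: subtract (8/7)·g_3 from -4y - 4 → 0
  remainder -x ≠ 0; add g_4 = -x to the basis.

S(f_2,g_3): lcm = xy. S = -x - 1/2y - 1/2.
  leading term x: subtract (1)·g_4 from -x - 1/2y - 1/2 → -1/2y - 1/2
  leading term y: subtract (1/7)·g_3 from -1/2y - 1/2 → 0
  remainder 0.

S(f_1,g_4): lcm = xy. S = -4y - 4.
  leading term y: subtract (8/7)·g_3 from -4y - 4 → 0
  remainder 0.

S(f_2,g_4): lcm = xy. S = -1/2y - 1/2.
  leading term y: subtract (1/7)·g_3 from -1/2y - 1/2 → 0
  remainder 0.

S(g_3,g_4): leading monomials are coprime, so the S-polynomial reduces to 0 (Buchberger's first criterion).
Every S-polynomial of the final basis reduces to 0, so we have a Gröbner basis.
Inter-reduce: drop elements whose leading term is divisible by another's, tail-reduce, and make monic.
Reduced Gröbner basis: {x, y + 1}.

Buchberger on the second generating set:
h_1 = -12xy + 4x + 34y + 33, LT = xy.
h_2 = 4xy + 12y + 12, LT = xy.

S(h_1,h_2): lcm = xy. S = -1/3x - 35/6y - 23/4.
  leading term x: no divisor's leading term divides it; move -1/3x to the remainder.
  leading term y: no divisor's leading term divides it; move -35/6y to the remainder.
  leading term 1: no divisor's leading term divides it; move -23/4 to the remainder.
  remainder -1/3x - 35/6y - 23/4 ≠ 0; add k_3 = -1/3x - 35/6y - 23/4 to the basis.

S(h_1,k_3): lcm = xy. S = -35/2y^2 - 1/3x - 241/12y - 11/4.
  leading term y^2: no divisor's leading term divides it; move -35/2y^2 to the remainder.
  leading term x: subtract (1)·k_3 from -1/3x - 241/12y - 11/4 → -57/4y + 3
  leading term y: no divisor's leading term divides it; move -57/4y to the remainder.
  leading term 1: no divisor's leading term divides it; move 3 to the remainder.
  remainder -35/2y^2 - 57/4y + 3 ≠ 0; add k_4 = -35/2y^2 - 57/4y + 3 to the basis.

S(h_2,k_3): lcm = xy. S = -35/2y^2 - 57/4y + 3.
  leading term y^2: subtract (1)·k_4 from -35/2y^2 - 57/4y + 3 → 0
  remainder 0.

S(h_1,k_4): lcm = xy^2. S = -241/210xy - 17/6y^2 + 6/35x - 11/4y.
  leading term xy: subtract (241/2520)·h_1 from -241/210xy - 17/6y^2 + 6/35x - 11/4y → -17/6y^2 - 19/90x - 3781/630y - 2651/840
  leading term y^2: subtract (17/105)·k_4 from -17/6y^2 - 19/90x - 3781/630y - 2651/840 → -19/90x - 133/36y - 437/120
  leading term x: subtract (19/30)·k_3 from -19/90x - 133/36y - 437/120 → 0
  remainder 0.

S(h_2,k_4): lcm = xy^2. S = -57/70xy + 3y^2 + 6/35x + 3y.
  leading term xy: subtract (19/280)·h_1 from -57/70xy + 3y^2 + 6/35x + 3y → 3y^2 - 1/10x + 97/140y - 627/280
  leading term y^2: subtract (-6/35)·k_4 from 3y^2 - 1/10x + 97/140y - 627/280 → -1/10x - 7/4y - 69/40
  leading term x: subtract (3/10)·k_3 from -1/10x - 7/4y - 69/40 → 0
  remainder 0.

S(k_3,k_4): leading monomials are coprime, so the S-polynomial reduces to 0 (Buchberger's first criterion).
Every S-polynomial of the final basis reduces to 0, so we have a Gröbner basis.
Inter-reduce: drop elements whose leading term is divisible by another's, tail-reduce, and make monic.
Reduced Gröbner basis: {y^2 + 57/70y - 6/35, x + 35/2y + 69/4}.

The bases are distinct; the ideals are different.

No, the ideals differ.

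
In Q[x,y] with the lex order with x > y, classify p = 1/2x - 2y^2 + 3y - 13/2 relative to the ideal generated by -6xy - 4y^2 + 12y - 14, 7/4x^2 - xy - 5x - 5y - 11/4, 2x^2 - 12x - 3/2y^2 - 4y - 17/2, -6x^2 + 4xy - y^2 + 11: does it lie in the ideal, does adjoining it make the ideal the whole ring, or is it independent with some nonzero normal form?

First compute the reduced Gröbner basis of I by Buchberger's algorithm.
f_1 = -6xy - 4y^2 + 12y - 14, LT = xy.
f_2 = 7/4x^2 - xy - 5x - 5y - 11/4, LT = x^2.
f_3 = 2x^2 - 12x - 3/2y^2 - 4y - 17/2, LT = x^2.
f_4 = -6x^2 + 4xy - y^2 + 11, LT = x^2.

S(f_1,f_2): lcm = x^2y. S = 26/21xy^2 + 6/7xy + 7/3x + 20/7y^2 + 11/7y.
  leading term xy^2: subtract (-13/63y)·f_1 from 26/21xy^2 + 6/7xy + 7/3x + 20/7y^2 + 11/7y → 6/7xy + 7/3x - 52/63y^3 + 16/3y^2 - 83/63y
  leading term xy: subtract (-1/7)·f_1 from 6/7xy + 7/3x - 52/63y^3 + 16/3y^2 - 83/63y → 7/3x - 52/63y^3 + 100/21y^2 + 25/63y - 2
  leading term x: no divisor's leading term divides it; move 7/3x to the remainder.
  leading term y^3: no divisor's leading term divides it; move -52/63y^3 to the remainder.
  leading term y^2: no divisor's leading term divides it; move 100/21y^2 to the remainder.
  leading term y: no divisor's leading term divides it; move 25/63y to the remainder.
  leading term 1: no divisor's leading term divides it; move -2 to the remainder.
  remainder 7/3x - 52/63y^3 + 100/21y^2 + 25/63y - 2 ≠ 0; add h_5 = 7/3x - 52/63y^3 + 100/21y^2 + 25/63y - 2 to the basis.

S(f_1,f_3): lcm = x^2y. S = 2/3xy^2 + 4xy + 7/3x + 3/4y^3 + 2y^2 + 17/4y.
  leading term xy^2: subtract (-1/9y)·f_1 from 2/3xy^2 + 4xy + 7/3x + 3/4y^3 + 2y^2 + 17/4y → 4xy + 7/3x + 11/36y^3 + 10/3y^2 + 97/36y
  leading term xy: subtract (-2/3)·f_1 from 4xy + 7/3x + 11/36y^3 + 10/3y^2 + 97/36y → 7/3x + 11/36y^3 + 2/3y^2 + 385/36y - 28/3
  leading term x: subtract (1)·h_5 from 7/3x + 11/36y^3 + 2/3y^2 + 385/36y - 28/3 → 95/84y^3 - 86/21y^2 + 865/84y - 22/3
  leading term y^3: no divisor's leading term divides it; move 95/84y^3 to the remainder.
  leading term y^2: no divisor's leading term divides it; move -86/21y^2 to the remainder.
  leading term y: no divisor's leading term divides it; move 865/84y to the remainder.
  leading term 1: no divisor's leading term divides it; move -22/3 to the remainder.
  remainder 95/84y^3 - 86/21y^2 + 865/84y - 22/3 ≠ 0; add h_6 = 95/84y^3 - 86/21y^2 + 865/84y - 22/3 to the basis.

S(f_1,f_4): lcm = x^2y. S = 4/3xy^2 - 2xy + 7/3x - 1/6y^3 + 11/6y.
  leading term xy^2: subtract (-2/9y)·f_1 from 4/3xy^2 - 2xy + 7/3x - 1/6y^3 + 11/6y → -2xy + 7/3x - 19/18y^3 + 8/3y^2 - 23/18y
  leading term xy: subtract (1/3)·f_1 from -2xy + 7/3x - 19/18y^3 + 8/3y^2 - 23/18y → 7/3x - 19/18y^3 + 4y^2 - 95/18y + 14/3
  leading term x: subtract (1)·h_5 from 7/3x - 19/18y^3 + 4y^2 - 95/18y + 14/3 → -29/126y^3 - 16/21y^2 - 715/126y + 20/3
  leading term y^3: subtract (-58/285)·h_6 from -29/126y^3 - 16/21y^2 - 715/126y + 20/3 → -1364/855y^2 - 68/19y + 4424/855
  leading term y^2: no divisor's leading term divides it; move -1364/855y^2 to the remainder.
  leading term y: no divisor's leading term divides it; move -68/19y to the remainder.
  leading term 1: no divisor's leading term divides it; move 4424/855 to the remainder.
  remainder -1364/855y^2 - 68/19y + 4424/855 ≠ 0; add h_7 = -1364/855y^2 - 68/19y + 4424/855 to the basis.

S(f_2,f_3): lcm = x^2. S = -4/7xy + 22/7x + 3/4y^2 - 6/7y + 75/28.
  leading term xy: subtract (2/21)·f_1 from -4/7xy + 22/7x + 3/4y^2 - 6/7y + 75/28 → 22/7x + 95/84y^2 - 2y + 337/84
  leading term x: subtract (66/49)·h_5 from 22/7x + 95/84y^2 - 2y + 337/84 → 1144/1029y^3 - 21745/4116y^2 - 2608/1029y + 3943/588
  leading term y^3: subtract (4576/4655)·h_6 from 1144/1029y^3 - 21745/4116y^2 - 2608/1029y + 3943/588 → -23411/18620y^2 - 11784/931y + 37013/2660
  leading term y^2: subtract (210699/267344)·h_7 from -23411/18620y^2 - 11784/931y + 37013/2660 → -93921/9548y + 93921/9548
  leading term y: no divisor's leading term divides it; move -93921/9548y to the remainder.
  leading term 1: no divisor's leading term divides it; move 93921/9548 to the remainder.
  remainder -93921/9548y + 93921/9548 ≠ 0; add h_8 = -93921/9548y + 93921/9548 to the basis.

The other S-polynomials (S(f_2,f_4), S(f_3,f_4), S(f_1,h_5), S(f_2,h_5), S(f_3,h_5), S(f_4,h_5), S(f_1,h_6), S(f_2,h_6), S(f_3,h_6), S(f_4,h_6), S(h_5,h_6), S(f_1,h_7), S(f_2,h_7), S(f_3,h_7), S(f_4,h_7), S(h_5,h_7), S(h_6,h_7), S(f_1,h_8), S(f_2,h_8), S(f_3,h_8), S(f_4,h_8), S(h_5,h_8), S(h_6,h_8), S(h_7,h_8)) all reduce to 0 modulo the current basis, so we have a Gröbner basis.
Inter-reduce: drop elements whose leading term is divisible by another's, tail-reduce, and make monic.
Reduced Gröbner basis: {x + 1, y - 1}.
Label its elements g_1 = x + 1, g_2 = y - 1.

Reduce p = 1/2x - 2y^2 + 3y - 13/2 modulo G:
  leading term x: subtract (1/2)·g_1 from 1/2x - 2y^2 + 3y - 13/2 → -2y^2 + 3y - 7
  leading term y^2: subtract (-2y)·g_2 from -2y^2 + 3y - 7 → y - 7
  leading term y: subtract (1)·g_2 from y - 7 → -6
  leading term 1: no divisor's leading term divides it; move -6 to the remainder.
  normal form = -6.
The normal form is nonzero, so p ∉ I. Since p minus its normal form lies in I, I + (p) = I + (r) where r = -6; decide whether this ideal is the whole ring.
Here r = -6 is a nonzero constant, hence a unit: 1 ∈ I + (p), the Gröbner basis of I + (p) is {1}, and the enlarged system has no common solution — adjoining p is inconsistent.

Adjoining 1/2x - 2y^2 + 3y - 13/2 makes the ideal the whole ring: the system is inconsistent.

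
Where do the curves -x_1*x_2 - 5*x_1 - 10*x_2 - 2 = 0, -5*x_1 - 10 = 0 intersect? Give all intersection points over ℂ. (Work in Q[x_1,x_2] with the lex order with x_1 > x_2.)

Compute a lex Gröbner basis by Buchberger's algorithm.
f_1 = -x_1*x_2 - 5*x_1 - 10*x_2 - 2, LT = x_1*x_2.
f_2 = -5*x_1 - 10, LT = x_1.

S(f_1,f_2): lcm = x_1*x_2. S = 5*x_1 + 8*x_2 + 2.
  leading term x_1: subtract (-1)·f_2 from 5*x_1 + 8*x_2 + 2 → 8*x_2 - 8
  leading term x_2: no divisor's leading term divides it; move 8*x_2 to the remainder.
  leading term 1: no divisor's leading term divides it; move -8 to the remainder.
  remainder 8*x_2 - 8 ≠ 0; add h_3 = 8*x_2 - 8 to the basis.

S(f_1,h_3): lcm = x_1*x_2. S = 6*x_1 + 10*x_2 + 2.
  leading term x_1: subtract (-6/5)·f_2 from 6*x_1 + 10*x_2 + 2 → 10*x_2 - 10
  leading term x_2: subtract (5/4)·h_3 from 10*x_2 - 10 → 0
  remainder 0.

S(f_2,h_3): leading monomials are coprime, so the S-polynomial reduces to 0 (Buchberger's first criterion).
Every S-polynomial of the final basis reduces to 0, so we have a Gröbner basis.
Inter-reduce: drop elements whose leading term is divisible by another's, tail-reduce, and make monic.
Reduced Gröbner basis: {x_1 + 2, x_2 - 1}.

Since the basis is lex-ordered, x_2 - 1 is univariate in x_2. Its roots are {1}. Back-substituting each root into the other basis elements fixes the other coordinates.
  x_2 = 1: the earlier basis element becomes x_1 + 2 = 0, giving x_1 = -2 — point (-2, 1).
A lex Gröbner basis triangularizes the system, enabling back-substitution.

{(-2, 1)}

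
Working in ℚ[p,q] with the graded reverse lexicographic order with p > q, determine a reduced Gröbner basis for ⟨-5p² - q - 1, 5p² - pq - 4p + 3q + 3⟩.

G = {p² + ⅕q + ⅕, pq + 4p - 2q - 2, q² - 30p + 25q + 24}

Buchberger's algorithm terminates because the ascending chain of leading-term ideals stabilizes.

f_1 = -5p² - q - 1, LT = p².
f_2 = 5p² - pq - 4p + 3q + 3, LT = p².

S(f_1,f_2): lcm = p². S = ⅕pq + ⅘p - ⅖q - ⅖.
  reduce S modulo (f_1, f_2):
  remainder ⅕pq + ⅘p - ⅖q - ⅖ ≠ 0; add g_3 = ⅕pq + ⅘p - ⅖q - ⅖ to the basis.

S(f_1,g_3): lcm = p²q. S = -4p² + 2pq + ⅕q² + 2p + ⅕q.
  reduce S modulo (f_1, f_2, g_3):
  remainder ⅕q² - 6p + 5q + 24/5 ≠ 0; add g_4 = ⅕q² - 6p + 5q + 24/5 to the basis.

The other S-polynomials (S(f_2,g_3), S(f_1,g_4), S(f_2,g_4), S(g_3,g_4)) all reduce to 0 modulo the current basis, so we have a Gröbner basis.
Inter-reduce: drop elements whose leading term is divisible by another's, tail-reduce, and make monic.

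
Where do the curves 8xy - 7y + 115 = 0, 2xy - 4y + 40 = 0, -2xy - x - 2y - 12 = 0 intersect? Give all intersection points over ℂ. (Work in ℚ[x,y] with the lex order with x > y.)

{(-2, 5)}

Compute a lex Gröbner basis by Buchberger's algorithm.
f_1 = 8xy - 7y + 115, LT = xy.
f_2 = 2xy - 4y + 40, LT = xy.
f_3 = -2xy - x - 2y - 12, LT = xy.

S(f_1,f_2): lcm = xy. S = 9/8y - 45/8.
  leading term y: no divisor's leading term divides it; move 9/8y to the remainder.
  leading term 1: no divisor's leading term divides it; move -45/8 to the remainder.
  remainder 9/8y - 45/8 ≠ 0; add h_4 = 9/8y - 45/8 to the basis.

S(f_1,f_3): lcm = xy. S = -½x - 15/8y + 67/8.
  leading term x: no divisor's leading term divides it; move -½x to the remainder.
  leading term y: subtract (-5/3)·h_4 from -15/8y + 67/8 → -1
  leading term 1: no divisor's leading term divides it; move -1 to the remainder.
  remainder -½x - 1 ≠ 0; add h_5 = -½x - 1 to the basis.

The other S-polynomials (S(f_2,f_3), S(f_1,h_4), S(f_2,h_4), S(f_3,h_4), S(f_1,h_5), S(f_2,h_5), S(f_3,h_5), S(h_4,h_5)) all reduce to 0 modulo the current basis, so we have a Gröbner basis.
Inter-reduce: drop elements whose leading term is divisible by another's, tail-reduce, and make monic.
Reduced Gröbner basis: {x + 2, y - 5}.

Elimination: the polynomial y - 5 lies in the elimination ideal for y, so y ∈ {5}. For each such y, the remaining basis elements (now univariate) give the rest of the solution.
  y = 5: the earlier basis element becomes x + 2 = 0, giving x = -2 — point (-2, 5).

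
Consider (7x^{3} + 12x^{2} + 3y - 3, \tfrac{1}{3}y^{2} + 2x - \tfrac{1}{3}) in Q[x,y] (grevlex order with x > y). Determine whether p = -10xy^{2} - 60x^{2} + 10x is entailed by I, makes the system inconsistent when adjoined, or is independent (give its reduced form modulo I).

First compute the reduced Gröbner basis of I by Buchberger's algorithm.
f_1 = 7x^{3} + 12x^{2} + 3y - 3, LT = x^{3}.
f_2 = \tfrac{1}{3}y^{2} + 2x - \tfrac{1}{3}, LT = y^{2}.

The S-polynomials (S(f_1,f_2)) all reduce to 0 modulo the current basis, so we have a Gröbner basis.
Inter-reduce: drop elements whose leading term is divisible by another's, tail-reduce, and make monic.
Reduced Gröbner basis: {x^{3} + \tfrac{12}{7}x^{2} + \tfrac{3}{7}y - \tfrac{3}{7}, y^{2} + 6x - 1}.
Label its elements g_1 = x^{3} + \tfrac{12}{7}x^{2} + \tfrac{3}{7}y - \tfrac{3}{7}, g_2 = y^{2} + 6x - 1.

Reduce p = -10xy^{2} - 60x^{2} + 10x modulo G:
  leading term xy^{2}: subtract (-10x)·g_2 from -10xy^{2} - 60x^{2} + 10x → 0
  normal form = 0.
Since the normal form is 0, p ∈ I.

-10xy^{2} - 60x^{2} + 10x lies in I (it reduces to 0).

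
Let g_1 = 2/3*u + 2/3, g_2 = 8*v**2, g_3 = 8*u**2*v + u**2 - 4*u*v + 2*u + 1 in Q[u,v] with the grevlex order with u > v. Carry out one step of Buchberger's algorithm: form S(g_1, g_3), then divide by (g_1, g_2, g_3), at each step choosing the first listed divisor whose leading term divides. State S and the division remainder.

S(g_1, g_3) = -1/8*u**2 + 3/2*u*v - 1/4*u - 1/8; remainder on division = -3/2*v.

lcm(LM(g_1), LM(g_3)) = u**2*v.
S = (lcm/LT(g_1))·g_1 − (lcm/LT(g_3))·g_3 = -1/8*u**2 + 3/2*u*v - 1/4*u - 1/8.
Reduce S modulo (g_1, g_2, g_3) in that order:
  leading term u**2: subtract (-3/16*u)·g_1 from -1/8*u**2 + 3/2*u*v - 1/4*u - 1/8 → 3/2*u*v - 1/8*u - 1/8
  leading term u*v: subtract (9/4*v)·g_1 from 3/2*u*v - 1/8*u - 1/8 → -1/8*u - 3/2*v - 1/8
  leading term u: subtract (-3/16)·g_1 from -1/8*u - 3/2*v - 1/8 → -3/2*v
  leading term v: no divisor's leading term divides it; move -3/2*v to the remainder.
The remainder -3/2*v is nonzero, so it would be added as the next basis element.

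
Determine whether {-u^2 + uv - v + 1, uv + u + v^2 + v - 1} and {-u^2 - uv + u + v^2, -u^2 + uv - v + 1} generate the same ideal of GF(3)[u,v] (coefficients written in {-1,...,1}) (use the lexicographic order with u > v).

Two ideals are equal iff their reduced Gröbner bases coincide (the reduced basis is unique for a fixed ordering).
Buchberger on the first generating set:
f_1 = -u^2 + uv - v + 1, LT = u^2.
f_2 = uv + u + v^2 + v - 1, LT = uv.

S(f_1,f_2): lcm = u^2v. S = -u^2 + uv^2 - uv + u + v^2 - v.
  reduce S modulo (f_1, f_2):
  remainder u - v^3 + v - 1 ≠ 0; add g_3 = u - v^3 + v - 1 to the basis.

S(f_1,g_3): lcm = u^2. S = uv^3 + uv + u + v - 1.
  reduce S modulo (f_1, f_2, g_3):
  remainder -v^4 - v^3 - v ≠ 0; add g_4 = -v^4 - v^3 - v to the basis.

The other S-polynomials (S(f_2,g_3), S(f_1,g_4), S(f_2,g_4), S(g_3,g_4)) all reduce to 0 modulo the current basis, so we have a Gröbner basis.
Inter-reduce: drop elements whose leading term is divisible by another's, tail-reduce, and make monic.
Reduced Gröbner basis: {u - v^3 + v - 1, v^4 + v^3 + v}.

Buchberger on the second generating set:
h_1 = -u^2 - uv + u + v^2, LT = u^2.
h_2 = -u^2 + uv - v + 1, LT = u^2.

S(h_1,h_2): lcm = u^2. S = -uv - u - v^2 - v + 1.
  reduce S modulo (h_1, h_2):
  remainder -uv - u - v^2 - v + 1 ≠ 0; add k_3 = -uv - u - v^2 - v + 1 to the basis.

S(h_1,k_3): lcm = u^2v. S = -u^2 + uv + u - v^3.
  reduce S modulo (h_1, h_2, k_3):
  remainder u - v^3 + v - 1 ≠ 0; add k_4 = u - v^3 + v - 1 to the basis.

S(h_1,k_4): lcm = u^2. S = uv^3 - v^2.
  reduce S modulo (h_1, h_2, k_3, k_4):
  remainder -v^4 - v^3 - v ≠ 0; add k_5 = -v^4 - v^3 - v to the basis.

The other S-polynomials (S(h_2,k_3), S(h_2,k_4), S(k_3,k_4), S(h_1,k_5), S(h_2,k_5), S(k_3,k_5), S(k_4,k_5)) all reduce to 0 modulo the current basis, so we have a Gröbner basis.
Inter-reduce: drop elements whose leading term is divisible by another's, tail-reduce, and make monic.
Reduced Gröbner basis: {u - v^3 + v - 1, v^4 + v^3 + v}.

The two bases agree; hence the ideals are identical.

Yes, the ideals are equal.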